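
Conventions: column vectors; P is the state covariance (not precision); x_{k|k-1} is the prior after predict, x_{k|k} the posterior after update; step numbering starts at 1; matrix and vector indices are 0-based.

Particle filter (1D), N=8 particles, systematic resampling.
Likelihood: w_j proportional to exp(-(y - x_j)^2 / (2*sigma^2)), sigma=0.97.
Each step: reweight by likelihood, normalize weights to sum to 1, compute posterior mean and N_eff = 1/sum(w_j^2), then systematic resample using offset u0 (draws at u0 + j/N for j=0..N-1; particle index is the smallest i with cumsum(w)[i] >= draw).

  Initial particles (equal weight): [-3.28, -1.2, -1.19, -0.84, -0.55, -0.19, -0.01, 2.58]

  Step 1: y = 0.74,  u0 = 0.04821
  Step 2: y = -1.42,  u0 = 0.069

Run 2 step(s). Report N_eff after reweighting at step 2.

step 1: w=[0.0001, 0.0543, 0.0555, 0.1066, 0.1658, 0.2536, 0.2978, 0.0664]  mean=-0.1919  Neff=4.9444  idx=[1, 3, 4, 5, 5, 6, 6, 6]
step 2: w=[0.2206, 0.1893, 0.1514, 0.1013, 0.1013, 0.0787, 0.0787, 0.0787]  mean=-0.5479  Neff=6.8247  idx=[0, 0, 1, 2, 3, 4, 5, 7]

N_eff = 6.8247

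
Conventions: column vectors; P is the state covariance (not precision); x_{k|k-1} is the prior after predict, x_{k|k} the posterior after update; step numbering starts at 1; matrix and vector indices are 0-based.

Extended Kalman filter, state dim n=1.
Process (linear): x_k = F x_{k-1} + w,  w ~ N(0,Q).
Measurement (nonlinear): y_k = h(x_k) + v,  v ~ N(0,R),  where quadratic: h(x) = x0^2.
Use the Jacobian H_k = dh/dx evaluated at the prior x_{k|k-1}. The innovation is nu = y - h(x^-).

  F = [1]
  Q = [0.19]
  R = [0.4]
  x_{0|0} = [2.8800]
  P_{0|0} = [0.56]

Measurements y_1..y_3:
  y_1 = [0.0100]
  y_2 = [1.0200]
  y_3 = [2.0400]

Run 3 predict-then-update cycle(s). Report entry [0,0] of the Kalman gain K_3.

K[0,0] = 0.3261

step 1: x^-=[2.8800]  P^-=[0.7500]  H_jac=[5.7600]  S=[25.2832]  K=[0.1709]  nu=[-8.2844]  x^+=[1.4645]  P^+=[0.0119]
step 2: x^-=[1.4645]  P^-=[0.2019]  H_jac=[2.9290]  S=[2.1318]  K=[0.2774]  nu=[-1.1247]  x^+=[1.1525]  P^+=[0.0379]
step 3: x^-=[1.1525]  P^-=[0.2279]  H_jac=[2.3051]  S=[1.6108]  K=[0.3261]  nu=[0.7116]  x^+=[1.3846]  P^+=[0.0566]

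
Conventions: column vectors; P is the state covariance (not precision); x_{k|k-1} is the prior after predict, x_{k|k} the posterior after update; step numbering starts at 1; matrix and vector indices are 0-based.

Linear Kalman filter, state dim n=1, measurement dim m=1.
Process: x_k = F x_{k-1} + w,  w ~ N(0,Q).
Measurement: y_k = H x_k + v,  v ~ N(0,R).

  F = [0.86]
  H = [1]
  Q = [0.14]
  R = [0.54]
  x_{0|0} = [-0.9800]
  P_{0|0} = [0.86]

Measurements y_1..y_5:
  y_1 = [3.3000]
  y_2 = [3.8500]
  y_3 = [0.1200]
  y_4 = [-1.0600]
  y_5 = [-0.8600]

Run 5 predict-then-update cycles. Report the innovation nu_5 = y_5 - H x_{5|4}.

innov = [-1.2048]

step 1: x^-=[-0.8428]  P^-=[0.7761]  S=[1.3161]  K=[0.5897]  nu=[4.1428]  x^+=[1.6001]  P^+=[0.3184]
step 2: x^-=[1.3761]  P^-=[0.3755]  S=[0.9155]  K=[0.4102]  nu=[2.4739]  x^+=[2.3908]  P^+=[0.2215]
step 3: x^-=[2.0561]  P^-=[0.3038]  S=[0.8438]  K=[0.3600]  nu=[-1.9361]  x^+=[1.3590]  P^+=[0.1944]
step 4: x^-=[1.1688]  P^-=[0.2838]  S=[0.8238]  K=[0.3445]  nu=[-2.2288]  x^+=[0.4009]  P^+=[0.1860]
step 5: x^-=[0.3448]  P^-=[0.2776]  S=[0.8176]  K=[0.3395]  nu=[-1.2048]  x^+=[-0.0642]  P^+=[0.1833]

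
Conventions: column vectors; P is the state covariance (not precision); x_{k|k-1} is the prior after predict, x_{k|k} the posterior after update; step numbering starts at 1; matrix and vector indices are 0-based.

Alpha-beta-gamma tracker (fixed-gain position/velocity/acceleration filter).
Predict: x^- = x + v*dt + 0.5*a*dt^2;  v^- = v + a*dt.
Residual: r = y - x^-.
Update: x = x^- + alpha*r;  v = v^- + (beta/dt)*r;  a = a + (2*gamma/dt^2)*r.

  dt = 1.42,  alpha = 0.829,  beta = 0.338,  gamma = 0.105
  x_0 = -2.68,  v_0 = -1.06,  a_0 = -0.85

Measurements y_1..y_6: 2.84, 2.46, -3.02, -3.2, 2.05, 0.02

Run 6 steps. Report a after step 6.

a_post = 0.3870

step 1: x_pred=-5.0422  r=7.8822  x^+=1.4921  v^+=-0.3908  a^+=-0.0291
step 2: x_pred=0.9078  r=1.5522  x^+=2.1946  v^+=-0.0627  a^+=0.1325
step 3: x_pred=2.2392  r=-5.2592  x^+=-2.1207  v^+=-1.1263  a^+=-0.4152
step 4: x_pred=-4.1386  r=0.9386  x^+=-3.3605  v^+=-1.4924  a^+=-0.3174
step 5: x_pred=-5.7998  r=7.8498  x^+=0.7077  v^+=-0.0747  a^+=0.5001
step 6: x_pred=1.1058  r=-1.0858  x^+=0.2057  v^+=0.3770  a^+=0.3870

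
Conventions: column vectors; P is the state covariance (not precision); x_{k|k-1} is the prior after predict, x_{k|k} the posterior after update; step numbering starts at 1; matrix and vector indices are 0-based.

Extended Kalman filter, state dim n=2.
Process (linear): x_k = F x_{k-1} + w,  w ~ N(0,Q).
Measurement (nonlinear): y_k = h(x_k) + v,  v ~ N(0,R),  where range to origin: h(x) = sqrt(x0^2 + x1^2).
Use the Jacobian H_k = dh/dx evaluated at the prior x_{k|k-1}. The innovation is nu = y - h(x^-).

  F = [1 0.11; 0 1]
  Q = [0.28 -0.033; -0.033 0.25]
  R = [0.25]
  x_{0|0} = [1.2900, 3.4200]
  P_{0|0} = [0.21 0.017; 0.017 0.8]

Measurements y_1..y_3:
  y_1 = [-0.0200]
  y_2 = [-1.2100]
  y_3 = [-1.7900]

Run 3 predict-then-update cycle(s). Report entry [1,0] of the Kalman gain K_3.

step 1: x^-=[1.6662, 3.4200]  P^-=[0.5034 0.0720; 0.0720 1.0500]  H_jac=[0.4380 0.8990]  S=[1.2518]  K=[0.2278; 0.7792]  nu=[-3.8243]  x^+=[0.7949, 0.4400]  P^+=[0.4384 -0.1502; -0.1502 0.2899]
step 2: x^-=[0.8433, 0.4400]  P^-=[0.6889 -0.1514; -0.1514 0.5399]  H_jac=[0.8866 0.4626]  S=[0.7829]  K=[0.6907; 0.1476]  nu=[-2.1612]  x^+=[-0.6495, 0.1210]  P^+=[0.3154 -0.2312; -0.2312 0.5228]
step 3: x^-=[-0.6362, 0.1210]  P^-=[0.5509 -0.2067; -0.2067 0.7728]  H_jac=[-0.9824 0.1868]  S=[0.8845]  K=[-0.6555; 0.3928]  nu=[-2.4376]  x^+=[0.9617, -0.8365]  P^+=[0.1708 0.0211; 0.0211 0.6364]

K[1,0] = 0.3928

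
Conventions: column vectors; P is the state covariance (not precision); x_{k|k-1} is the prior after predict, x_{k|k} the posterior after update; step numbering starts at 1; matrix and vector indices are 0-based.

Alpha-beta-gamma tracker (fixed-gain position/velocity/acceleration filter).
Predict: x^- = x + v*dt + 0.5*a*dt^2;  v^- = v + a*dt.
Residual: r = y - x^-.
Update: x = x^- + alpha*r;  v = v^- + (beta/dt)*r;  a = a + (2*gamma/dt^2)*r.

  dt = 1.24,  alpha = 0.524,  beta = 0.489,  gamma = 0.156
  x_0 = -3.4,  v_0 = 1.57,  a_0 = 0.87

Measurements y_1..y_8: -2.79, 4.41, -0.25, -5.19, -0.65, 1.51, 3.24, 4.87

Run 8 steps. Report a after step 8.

a_post = 2.7486

step 1: x_pred=-0.7843  r=-2.0057  x^+=-1.8353  v^+=1.8579  a^+=0.4630
step 2: x_pred=0.8244  r=3.5856  x^+=2.7033  v^+=3.8460  a^+=1.1906
step 3: x_pred=8.3876  r=-8.6376  x^+=3.8615  v^+=1.9160  a^+=-0.5621
step 4: x_pred=5.8053  r=-10.9953  x^+=0.0437  v^+=-3.1170  a^+=-2.7932
step 5: x_pred=-5.9687  r=5.3187  x^+=-3.1817  v^+=-4.4831  a^+=-1.7139
step 6: x_pred=-10.0584  r=11.5684  x^+=-3.9966  v^+=-2.0463  a^+=0.6334
step 7: x_pred=-6.0470  r=9.2870  x^+=-1.1806  v^+=2.4015  a^+=2.5179
step 8: x_pred=3.7331  r=1.1369  x^+=4.3288  v^+=5.9721  a^+=2.7486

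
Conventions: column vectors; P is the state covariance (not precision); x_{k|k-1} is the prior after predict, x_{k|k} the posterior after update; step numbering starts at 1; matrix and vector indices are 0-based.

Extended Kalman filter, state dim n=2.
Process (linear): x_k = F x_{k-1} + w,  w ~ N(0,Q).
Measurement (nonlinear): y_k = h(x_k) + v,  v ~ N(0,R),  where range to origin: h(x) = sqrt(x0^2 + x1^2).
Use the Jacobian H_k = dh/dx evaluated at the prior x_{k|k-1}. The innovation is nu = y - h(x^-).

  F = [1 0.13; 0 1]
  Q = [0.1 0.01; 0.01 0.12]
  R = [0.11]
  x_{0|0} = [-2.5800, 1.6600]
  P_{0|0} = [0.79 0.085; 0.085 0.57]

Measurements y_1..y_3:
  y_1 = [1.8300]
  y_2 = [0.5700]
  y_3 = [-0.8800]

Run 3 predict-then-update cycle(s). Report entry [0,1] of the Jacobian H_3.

step 1: x^-=[-2.3642, 1.6600]  P^-=[0.9217 0.1691; 0.1691 0.6900]  H_jac=[-0.8184 0.5746]  S=[0.7962]  K=[-0.8254; 0.3242]  nu=[-1.0588]  x^+=[-1.4902, 1.3168]  P^+=[0.3793 0.3822; 0.3822 0.6063]
step 2: x^-=[-1.3191, 1.3168]  P^-=[0.5889 0.4710; 0.4710 0.7263]  H_jac=[-0.7077 0.7065]  S=[0.2965]  K=[-0.2834; 0.6065]  nu=[-1.2938]  x^+=[-0.9524, 0.5321]  P^+=[0.5651 0.5219; 0.5219 0.6173]
step 3: x^-=[-0.8832, 0.5321]  P^-=[0.8112 0.6122; 0.6122 0.7373]  H_jac=[-0.8566 0.5160]  S=[0.3603]  K=[-1.0517; -0.3994]  nu=[-1.9111]  x^+=[1.1266, 1.2954]  P^+=[0.4127 0.4608; 0.4608 0.6798]

H_jac[0,1] = 0.5160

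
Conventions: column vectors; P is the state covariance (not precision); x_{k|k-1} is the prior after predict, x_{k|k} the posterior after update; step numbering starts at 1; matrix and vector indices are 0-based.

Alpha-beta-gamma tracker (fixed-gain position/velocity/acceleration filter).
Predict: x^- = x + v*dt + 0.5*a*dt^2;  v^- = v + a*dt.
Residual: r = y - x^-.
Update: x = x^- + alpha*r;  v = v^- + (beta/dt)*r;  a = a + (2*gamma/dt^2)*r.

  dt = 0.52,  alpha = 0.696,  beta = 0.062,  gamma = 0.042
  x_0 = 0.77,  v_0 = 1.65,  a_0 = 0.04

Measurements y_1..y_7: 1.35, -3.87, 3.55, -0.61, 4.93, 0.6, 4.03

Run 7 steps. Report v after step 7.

step 1: x_pred=1.6334  r=-0.2834  x^+=1.4362  v^+=1.6370  a^+=-0.0480
step 2: x_pred=2.2809  r=-6.1509  x^+=-2.0001  v^+=0.8787  a^+=-1.9588
step 3: x_pred=-1.8081  r=5.3581  x^+=1.9211  v^+=0.4989  a^+=-0.2943
step 4: x_pred=2.1408  r=-2.7508  x^+=0.2262  v^+=0.0179  a^+=-1.1489
step 5: x_pred=0.0802  r=4.8498  x^+=3.4557  v^+=-0.0013  a^+=0.3577
step 6: x_pred=3.5034  r=-2.9034  x^+=1.4826  v^+=-0.1615  a^+=-0.5442
step 7: x_pred=1.3251  r=2.7049  x^+=3.2077  v^+=-0.1219  a^+=0.2961

v_post = -0.1219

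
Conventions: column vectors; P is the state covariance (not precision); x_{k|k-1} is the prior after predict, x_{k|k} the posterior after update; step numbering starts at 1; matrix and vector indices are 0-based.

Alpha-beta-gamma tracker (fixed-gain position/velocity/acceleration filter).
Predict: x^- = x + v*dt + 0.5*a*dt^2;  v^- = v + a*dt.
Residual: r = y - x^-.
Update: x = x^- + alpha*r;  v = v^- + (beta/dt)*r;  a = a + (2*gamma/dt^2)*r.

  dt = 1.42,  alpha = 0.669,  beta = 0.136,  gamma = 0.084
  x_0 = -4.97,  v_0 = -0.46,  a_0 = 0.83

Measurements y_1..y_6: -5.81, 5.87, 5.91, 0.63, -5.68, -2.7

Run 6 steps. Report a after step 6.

step 1: x_pred=-4.7864  r=-1.0236  x^+=-5.4712  v^+=0.6206  a^+=0.7447
step 2: x_pred=-3.8392  r=9.7092  x^+=2.6563  v^+=2.6080  a^+=1.5537
step 3: x_pred=7.9260  r=-2.0160  x^+=6.5773  v^+=4.6211  a^+=1.3857
step 4: x_pred=14.5362  r=-13.9062  x^+=5.2330  v^+=5.2569  a^+=0.2271
step 5: x_pred=12.9267  r=-18.6067  x^+=0.4788  v^+=3.7973  a^+=-1.3232
step 6: x_pred=4.5369  r=-7.2369  x^+=-0.3046  v^+=1.2252  a^+=-1.9261

a_post = -1.9261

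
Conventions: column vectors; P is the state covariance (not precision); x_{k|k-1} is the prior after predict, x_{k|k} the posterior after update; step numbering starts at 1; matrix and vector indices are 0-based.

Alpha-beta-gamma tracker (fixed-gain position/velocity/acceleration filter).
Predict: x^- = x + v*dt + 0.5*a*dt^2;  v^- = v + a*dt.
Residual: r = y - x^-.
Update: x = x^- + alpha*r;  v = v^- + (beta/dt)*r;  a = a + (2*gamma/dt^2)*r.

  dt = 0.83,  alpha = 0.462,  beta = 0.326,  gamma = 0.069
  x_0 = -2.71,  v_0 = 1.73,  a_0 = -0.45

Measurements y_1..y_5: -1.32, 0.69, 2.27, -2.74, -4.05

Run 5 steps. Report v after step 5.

step 1: x_pred=-1.4291  r=0.1091  x^+=-1.3787  v^+=1.3994  a^+=-0.4281
step 2: x_pred=-0.3647  r=1.0547  x^+=0.1226  v^+=1.4583  a^+=-0.2169
step 3: x_pred=1.2582  r=1.0118  x^+=1.7257  v^+=1.6757  a^+=-0.0142
step 4: x_pred=3.1116  r=-5.8516  x^+=0.4081  v^+=-0.6344  a^+=-1.1864
step 5: x_pred=-0.5271  r=-3.5229  x^+=-2.1547  v^+=-3.0028  a^+=-1.8921

v_post = -3.0028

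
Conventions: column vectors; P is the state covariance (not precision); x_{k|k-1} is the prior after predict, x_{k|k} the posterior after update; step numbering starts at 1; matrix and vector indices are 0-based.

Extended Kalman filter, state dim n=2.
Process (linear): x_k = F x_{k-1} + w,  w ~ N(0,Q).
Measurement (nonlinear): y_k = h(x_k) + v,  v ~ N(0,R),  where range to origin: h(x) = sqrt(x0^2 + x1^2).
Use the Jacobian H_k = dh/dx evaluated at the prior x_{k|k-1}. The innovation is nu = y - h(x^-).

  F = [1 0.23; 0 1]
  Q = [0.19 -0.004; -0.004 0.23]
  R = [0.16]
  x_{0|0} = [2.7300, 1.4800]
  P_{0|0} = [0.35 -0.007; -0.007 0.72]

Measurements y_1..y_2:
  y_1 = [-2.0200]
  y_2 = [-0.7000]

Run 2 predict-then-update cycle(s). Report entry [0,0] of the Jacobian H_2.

step 1: x^-=[3.0704, 1.4800]  P^-=[0.5749 0.1546; 0.1546 0.9500]  H_jac=[0.9008 0.4342]  S=[0.9265]  K=[0.6314; 0.5955]  nu=[-5.4285]  x^+=[-0.3569, -1.7527]  P^+=[0.2055 -0.1938; -0.1938 0.6214]
step 2: x^-=[-0.7600, -1.7527]  P^-=[0.3393 -0.0548; -0.0548 0.8514]  H_jac=[-0.3978 -0.9175]  S=[0.8903]  K=[-0.0951; -0.8529]  nu=[-2.6104]  x^+=[-0.5118, 0.4736]  P^+=[0.3312 -0.1270; -0.1270 0.2038]

H_jac[0,0] = -0.3978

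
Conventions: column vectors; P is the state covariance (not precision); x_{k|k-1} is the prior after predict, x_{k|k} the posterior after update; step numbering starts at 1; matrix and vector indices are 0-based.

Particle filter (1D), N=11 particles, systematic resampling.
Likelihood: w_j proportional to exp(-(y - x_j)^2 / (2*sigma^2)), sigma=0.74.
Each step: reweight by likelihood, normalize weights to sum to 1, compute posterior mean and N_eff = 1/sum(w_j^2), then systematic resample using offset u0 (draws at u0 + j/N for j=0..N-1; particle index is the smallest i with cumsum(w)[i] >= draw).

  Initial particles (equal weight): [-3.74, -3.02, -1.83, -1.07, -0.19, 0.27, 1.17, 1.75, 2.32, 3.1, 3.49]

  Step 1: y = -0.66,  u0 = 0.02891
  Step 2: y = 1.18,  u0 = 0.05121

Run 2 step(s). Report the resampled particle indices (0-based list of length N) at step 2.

resampled_idx = [5, 6, 6, 7, 8, 9, 9, 9, 10, 10, 10]

step 1: w=[0.0001, 0.0025, 0.1158, 0.3467, 0.3303, 0.1835, 0.0190, 0.0020, 0.0001, 0.0000, 0.0000]  mean=-0.5779  Neff=3.6133  idx=[2, 3, 3, 3, 3, 4, 4, 4, 4, 5, 5]
step 2: w=[0.0002, 0.0058, 0.0058, 0.0058, 0.0058, 0.1060, 0.1060, 0.1060, 0.1060, 0.2763, 0.2763]  mean=0.0436  Neff=5.0563  idx=[5, 6, 6, 7, 8, 9, 9, 9, 10, 10, 10]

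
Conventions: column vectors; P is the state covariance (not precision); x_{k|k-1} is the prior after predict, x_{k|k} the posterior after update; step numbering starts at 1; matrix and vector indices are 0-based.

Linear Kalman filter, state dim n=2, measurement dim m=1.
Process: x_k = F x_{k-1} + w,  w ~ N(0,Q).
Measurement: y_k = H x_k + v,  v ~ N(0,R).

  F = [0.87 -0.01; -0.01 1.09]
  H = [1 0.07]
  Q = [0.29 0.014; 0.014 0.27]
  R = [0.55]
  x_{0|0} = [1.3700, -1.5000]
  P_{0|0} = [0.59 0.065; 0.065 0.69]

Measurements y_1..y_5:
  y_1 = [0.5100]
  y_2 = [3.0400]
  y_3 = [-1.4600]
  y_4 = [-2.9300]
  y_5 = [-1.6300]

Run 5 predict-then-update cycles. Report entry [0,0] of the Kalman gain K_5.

K[0,0] = 0.4651

step 1: x^-=[1.2069, -1.6487]  P^-=[0.7355 0.0630; 0.0630 1.0884]  S=[1.2997]  K=[0.5693; 0.1071]  nu=[-0.5815]  x^+=[0.8758, -1.7110]  P^+=[0.3143 -0.0162; -0.0162 1.0735]
step 2: x^-=[0.7791, -1.8737]  P^-=[0.5283 -0.0158; -0.0158 1.5458]  S=[1.0836]  K=[0.4865; 0.0852]  nu=[2.3921]  x^+=[1.9428, -1.6698]  P^+=[0.2718 -0.0608; -0.0608 1.5380]
step 3: x^-=[1.7069, -1.8395]  P^-=[0.4969 -0.0628; -0.0628 2.0986]  S=[1.0484]  K=[0.4698; 0.0802]  nu=[-3.0381]  x^+=[0.2796, -2.0833]  P^+=[0.2655 -0.1023; -0.1023 2.0919]
step 4: x^-=[0.2641, -2.2736]  P^-=[0.4930 -0.1081; -0.1081 2.7576]  S=[1.0414]  K=[0.4661; 0.0815]  nu=[-3.0349]  x^+=[-1.1506, -2.5211]  P^+=[0.2667 -0.1477; -0.1477 2.7507]
step 5: x^-=[-0.9758, -2.7365]  P^-=[0.4947 -0.1584; -0.1584 3.5413]  S=[1.0399]  K=[0.4651; 0.0861]  nu=[-0.4626]  x^+=[-1.1910, -2.7763]  P^+=[0.2698 -0.2000; -0.2000 3.5336]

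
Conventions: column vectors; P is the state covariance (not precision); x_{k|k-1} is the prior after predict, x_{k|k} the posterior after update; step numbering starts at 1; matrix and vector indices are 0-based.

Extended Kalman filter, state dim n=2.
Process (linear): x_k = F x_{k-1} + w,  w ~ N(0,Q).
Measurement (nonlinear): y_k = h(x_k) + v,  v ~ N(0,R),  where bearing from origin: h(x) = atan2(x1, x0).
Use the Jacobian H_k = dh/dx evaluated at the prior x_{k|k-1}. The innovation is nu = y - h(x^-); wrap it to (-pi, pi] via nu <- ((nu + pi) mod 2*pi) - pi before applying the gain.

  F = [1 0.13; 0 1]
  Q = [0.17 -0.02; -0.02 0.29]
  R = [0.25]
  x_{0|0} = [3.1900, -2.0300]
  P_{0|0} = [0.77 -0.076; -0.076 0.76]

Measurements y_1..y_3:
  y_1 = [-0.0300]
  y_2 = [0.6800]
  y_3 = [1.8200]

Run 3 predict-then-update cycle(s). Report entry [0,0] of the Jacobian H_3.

step 1: x^-=[2.9261, -2.0300]  P^-=[0.9331 0.0028; 0.0028 1.0500]  H_jac=[0.1601 0.2307]  S=[0.3300]  K=[0.4545; 0.7354]  nu=[0.5765]  x^+=[3.1881, -1.6060]  P^+=[0.8649 -0.1075; -0.1075 0.8715]
step 2: x^-=[2.9794, -1.6060]  P^-=[1.0217 -0.0142; -0.0142 1.1615]  H_jac=[0.1402 0.2601]  S=[0.3476]  K=[0.4014; 0.8633]  nu=[1.1744]  x^+=[3.4508, -0.5922]  P^+=[0.9657 -0.1347; -0.1347 0.9025]
step 3: x^-=[3.3738, -0.5922]  P^-=[1.1159 -0.0374; -0.0374 1.1925]  H_jac=[0.0505 0.2875]  S=[0.3504]  K=[0.1301; 0.9733]  nu=[1.9937]  x^+=[3.6332, 1.3484]  P^+=[1.1100 -0.0817; -0.0817 0.8606]

H_jac[0,0] = 0.0505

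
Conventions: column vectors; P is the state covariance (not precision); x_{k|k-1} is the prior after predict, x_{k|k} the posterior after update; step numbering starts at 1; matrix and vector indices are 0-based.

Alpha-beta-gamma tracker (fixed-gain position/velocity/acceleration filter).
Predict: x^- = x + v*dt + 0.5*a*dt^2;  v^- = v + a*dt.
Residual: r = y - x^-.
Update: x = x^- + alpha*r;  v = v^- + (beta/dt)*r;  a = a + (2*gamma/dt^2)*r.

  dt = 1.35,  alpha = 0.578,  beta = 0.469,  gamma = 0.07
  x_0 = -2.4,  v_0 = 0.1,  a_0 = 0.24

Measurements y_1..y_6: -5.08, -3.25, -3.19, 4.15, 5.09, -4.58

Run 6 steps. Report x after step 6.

x_post = 1.9882

step 1: x_pred=-2.0463  r=-3.0337  x^+=-3.7998  v^+=-0.6299  a^+=0.0070
step 2: x_pred=-4.6438  r=1.3938  x^+=-3.8382  v^+=-0.1363  a^+=0.1140
step 3: x_pred=-3.9183  r=0.7283  x^+=-3.4973  v^+=0.2707  a^+=0.1700
step 4: x_pred=-2.9771  r=7.1271  x^+=1.1424  v^+=2.9761  a^+=0.7175
step 5: x_pred=5.8139  r=-0.7239  x^+=5.3955  v^+=3.6932  a^+=0.6619
step 6: x_pred=10.9844  r=-15.5644  x^+=1.9882  v^+=-0.8205  a^+=-0.5338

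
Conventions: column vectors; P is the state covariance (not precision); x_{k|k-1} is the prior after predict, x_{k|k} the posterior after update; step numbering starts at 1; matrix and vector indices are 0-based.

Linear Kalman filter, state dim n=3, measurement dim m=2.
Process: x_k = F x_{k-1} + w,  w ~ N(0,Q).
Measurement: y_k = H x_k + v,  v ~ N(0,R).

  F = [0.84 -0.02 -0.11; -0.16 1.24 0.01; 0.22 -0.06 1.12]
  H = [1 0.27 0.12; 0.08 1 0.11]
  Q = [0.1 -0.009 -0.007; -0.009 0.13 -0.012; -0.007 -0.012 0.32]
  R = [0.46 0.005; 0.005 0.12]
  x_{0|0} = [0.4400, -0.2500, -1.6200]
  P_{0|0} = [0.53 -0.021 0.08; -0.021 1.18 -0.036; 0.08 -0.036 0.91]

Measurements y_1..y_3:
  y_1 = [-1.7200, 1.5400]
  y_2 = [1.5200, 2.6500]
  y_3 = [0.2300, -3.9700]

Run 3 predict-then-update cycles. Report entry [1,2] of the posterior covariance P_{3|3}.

P_post[1,2] = -0.2998

step 1: x^-=[0.5528, -0.3966, -1.7026]  P^-=[0.4712 -0.1254 0.0553; -0.1254 1.9652 -0.1783; 0.0553 -0.1783 1.5362]  S=[1.0306 0.4454; 0.4454 2.0485]  K=[0.4945 -0.1474; -0.0397 0.9535; 0.2062 -0.0472]  nu=[-1.9614, 2.0797]  x^+=[-0.7236, 1.6641, -2.2053]  P^+=[0.2396 -0.0300 -0.0401; -0.0300 0.1349 -0.1660; -0.0401 -0.1660 1.4965]
step 2: x^-=[-0.3985, 2.1572, -2.7290]  P^-=[0.2949 -0.0559 -0.1794; -0.0559 0.3516 -0.2456; -0.1794 -0.2456 2.2126]  S=[0.7233 0.0374; 0.0374 0.4341]  K=[0.3650 -0.1513; -0.0250 0.7395; 0.0294 -0.0406]  nu=[1.6635, 0.8248]  x^+=[0.0839, 2.7256, -2.7135]  P^+=[0.1928 -0.0109 -0.1892; -0.0109 0.1151 -0.2328; -0.1892 -0.2328 2.2114]
step 3: x^-=[0.3144, 3.3392, -3.1842]  P^-=[0.2971 -0.0247 -0.4128; -0.0247 0.3113 -0.2954; -0.4128 -0.2954 3.0421]  S=[0.6921 0.0341; 0.0341 0.3938]  K=[0.3554 -0.1486; -0.0002 0.7030; -0.1858 0.0318]  nu=[-0.6039, -6.9841]  x^+=[1.1373, -1.5705, -3.2939]  P^+=[0.2046 0.0079 -0.3665; 0.0079 0.1167 -0.2998; -0.3665 -0.2998 3.0182]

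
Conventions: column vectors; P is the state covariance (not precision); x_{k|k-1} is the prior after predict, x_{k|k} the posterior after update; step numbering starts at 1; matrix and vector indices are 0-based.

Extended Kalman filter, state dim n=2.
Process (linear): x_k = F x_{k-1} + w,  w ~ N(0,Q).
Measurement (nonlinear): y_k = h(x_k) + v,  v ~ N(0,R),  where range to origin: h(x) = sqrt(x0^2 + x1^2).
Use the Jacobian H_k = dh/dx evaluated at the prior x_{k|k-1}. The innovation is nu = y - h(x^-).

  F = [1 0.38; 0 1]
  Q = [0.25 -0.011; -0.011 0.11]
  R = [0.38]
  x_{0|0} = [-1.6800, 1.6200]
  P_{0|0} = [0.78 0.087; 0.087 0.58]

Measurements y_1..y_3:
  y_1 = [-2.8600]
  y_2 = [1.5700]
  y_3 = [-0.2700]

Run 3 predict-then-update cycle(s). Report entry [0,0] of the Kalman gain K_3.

K[0,0] = 0.8359

step 1: x^-=[-1.0644, 1.6200]  P^-=[1.1799 0.2964; 0.2964 0.6900]  H_jac=[-0.5491 0.8357]  S=[0.9457]  K=[-0.4232; 0.4377]  nu=[-4.7984]  x^+=[0.9661, -0.4802]  P^+=[1.0105 0.4716; 0.4716 0.5088]
step 2: x^-=[0.7836, -0.4802]  P^-=[1.6924 0.6539; 0.6539 0.6188]  H_jac=[0.8526 -0.5225]  S=[1.1967]  K=[0.9203; 0.1957]  nu=[0.6509]  x^+=[1.3827, -0.3528]  P^+=[0.6788 0.4384; 0.4384 0.5730]
step 3: x^-=[1.2486, -0.3528]  P^-=[1.3447 0.6451; 0.6451 0.6830]  H_jac=[0.9623 -0.2719]  S=[1.3382]  K=[0.8359; 0.3251]  nu=[-1.5675]  x^+=[-0.0617, -0.8625]  P^+=[0.4096 0.2814; 0.2814 0.5415]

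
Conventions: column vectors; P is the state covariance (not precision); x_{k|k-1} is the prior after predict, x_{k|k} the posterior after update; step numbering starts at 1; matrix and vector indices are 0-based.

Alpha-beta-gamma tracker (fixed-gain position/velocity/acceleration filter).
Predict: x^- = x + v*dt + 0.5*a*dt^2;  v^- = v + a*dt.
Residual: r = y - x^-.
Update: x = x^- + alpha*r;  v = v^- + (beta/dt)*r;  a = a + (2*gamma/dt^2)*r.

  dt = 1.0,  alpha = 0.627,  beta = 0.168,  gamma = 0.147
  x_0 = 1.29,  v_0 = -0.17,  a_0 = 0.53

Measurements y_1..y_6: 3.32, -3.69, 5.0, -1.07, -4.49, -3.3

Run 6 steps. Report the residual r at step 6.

step 1: x_pred=1.3850  r=1.9350  x^+=2.5982  v^+=0.6851  a^+=1.0989
step 2: x_pred=3.8328  r=-7.5228  x^+=-0.8840  v^+=0.5201  a^+=-1.1128
step 3: x_pred=-0.9203  r=5.9203  x^+=2.7917  v^+=0.4019  a^+=0.6278
step 4: x_pred=3.5076  r=-4.5776  x^+=0.6374  v^+=0.2607  a^+=-0.7181
step 5: x_pred=0.5391  r=-5.0291  x^+=-2.6142  v^+=-1.3023  a^+=-2.1966
step 6: x_pred=-5.0147  r=1.7147  x^+=-3.9396  v^+=-3.2108  a^+=-1.6925

resid = 1.7147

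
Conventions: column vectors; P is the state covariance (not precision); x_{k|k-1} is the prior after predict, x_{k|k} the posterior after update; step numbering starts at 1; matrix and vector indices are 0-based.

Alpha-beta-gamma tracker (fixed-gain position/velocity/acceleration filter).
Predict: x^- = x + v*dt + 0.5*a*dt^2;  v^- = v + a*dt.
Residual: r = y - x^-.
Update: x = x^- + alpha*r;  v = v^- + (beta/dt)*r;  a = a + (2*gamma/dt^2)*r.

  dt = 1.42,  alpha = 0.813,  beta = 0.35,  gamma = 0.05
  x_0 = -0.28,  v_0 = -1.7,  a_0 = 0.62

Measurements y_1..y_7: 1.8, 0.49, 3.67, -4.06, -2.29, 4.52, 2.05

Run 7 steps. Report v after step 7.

v_post = 1.5306

step 1: x_pred=-2.0689  r=3.8689  x^+=1.0765  v^+=0.1340  a^+=0.8119
step 2: x_pred=2.0853  r=-1.5953  x^+=0.7883  v^+=0.8936  a^+=0.7328
step 3: x_pred=2.7961  r=0.8739  x^+=3.5066  v^+=2.1496  a^+=0.7761
step 4: x_pred=7.3414  r=-11.4014  x^+=-1.9279  v^+=0.4414  a^+=0.2107
step 5: x_pred=-1.0887  r=-1.2013  x^+=-2.0654  v^+=0.4445  a^+=0.1511
step 6: x_pred=-1.2819  r=5.8019  x^+=3.4350  v^+=2.0891  a^+=0.4388
step 7: x_pred=6.8439  r=-4.7939  x^+=2.9465  v^+=1.5306  a^+=0.2011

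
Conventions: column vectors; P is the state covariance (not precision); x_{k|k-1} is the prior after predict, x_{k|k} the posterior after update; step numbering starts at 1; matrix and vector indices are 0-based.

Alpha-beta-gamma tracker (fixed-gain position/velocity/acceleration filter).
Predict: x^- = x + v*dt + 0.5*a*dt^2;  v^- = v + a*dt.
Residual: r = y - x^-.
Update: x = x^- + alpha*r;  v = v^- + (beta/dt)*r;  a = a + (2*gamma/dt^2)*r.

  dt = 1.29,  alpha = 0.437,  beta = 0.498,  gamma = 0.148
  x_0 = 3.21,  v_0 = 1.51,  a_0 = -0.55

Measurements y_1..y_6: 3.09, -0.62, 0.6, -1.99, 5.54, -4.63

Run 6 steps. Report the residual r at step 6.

step 1: x_pred=4.7003  r=-1.6103  x^+=3.9966  v^+=0.1789  a^+=-0.8364
step 2: x_pred=3.5314  r=-4.1514  x^+=1.7172  v^+=-2.5027  a^+=-1.5748
step 3: x_pred=-2.8217  r=3.4217  x^+=-1.3264  v^+=-3.2134  a^+=-0.9662
step 4: x_pred=-6.2756  r=4.2856  x^+=-4.4028  v^+=-2.8054  a^+=-0.2039
step 5: x_pred=-8.1914  r=13.7314  x^+=-2.1908  v^+=2.2325  a^+=2.2385
step 6: x_pred=2.5518  r=-7.1818  x^+=-0.5867  v^+=2.3477  a^+=0.9611

resid = -7.1818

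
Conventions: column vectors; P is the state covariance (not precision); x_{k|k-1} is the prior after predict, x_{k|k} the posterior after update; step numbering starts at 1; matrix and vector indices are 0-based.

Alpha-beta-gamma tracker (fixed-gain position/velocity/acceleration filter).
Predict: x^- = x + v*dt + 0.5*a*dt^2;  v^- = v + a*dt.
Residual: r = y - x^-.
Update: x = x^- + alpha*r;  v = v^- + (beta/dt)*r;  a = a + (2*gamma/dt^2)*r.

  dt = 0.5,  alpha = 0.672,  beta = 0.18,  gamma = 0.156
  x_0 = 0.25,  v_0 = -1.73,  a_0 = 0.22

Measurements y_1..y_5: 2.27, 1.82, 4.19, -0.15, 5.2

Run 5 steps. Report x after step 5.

x_post = 4.7792

step 1: x_pred=-0.5875  r=2.8575  x^+=1.3327  v^+=-0.5913  a^+=3.7862
step 2: x_pred=1.5104  r=0.3096  x^+=1.7184  v^+=1.4133  a^+=4.1726
step 3: x_pred=2.9466  r=1.2434  x^+=3.7822  v^+=3.9472  a^+=5.7243
step 4: x_pred=6.4713  r=-6.6213  x^+=2.0218  v^+=4.4256  a^+=-2.5391
step 5: x_pred=3.9172  r=1.2828  x^+=4.7792  v^+=3.6179  a^+=-0.9382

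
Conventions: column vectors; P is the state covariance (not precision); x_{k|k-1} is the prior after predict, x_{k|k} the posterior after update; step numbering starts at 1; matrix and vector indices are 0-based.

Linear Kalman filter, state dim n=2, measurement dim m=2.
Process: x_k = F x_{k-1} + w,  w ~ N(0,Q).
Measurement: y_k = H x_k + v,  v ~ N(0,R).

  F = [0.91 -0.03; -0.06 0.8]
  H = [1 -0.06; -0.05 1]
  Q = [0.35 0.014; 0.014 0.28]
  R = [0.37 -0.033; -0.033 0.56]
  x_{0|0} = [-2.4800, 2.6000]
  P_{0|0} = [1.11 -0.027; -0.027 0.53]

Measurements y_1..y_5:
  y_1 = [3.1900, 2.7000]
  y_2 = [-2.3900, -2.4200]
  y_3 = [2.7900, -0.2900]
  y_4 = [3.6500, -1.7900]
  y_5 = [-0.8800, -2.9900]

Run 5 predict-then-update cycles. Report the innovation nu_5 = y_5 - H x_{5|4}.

innov = [-3.3374, -2.0447]

step 1: x^-=[-2.3348, 2.2288]  P^-=[1.2711 -0.0790; -0.0790 0.6258]  S=[1.6529 -0.2134; -0.2134 1.1969]  K=[0.7744 0.0189; -0.0027 0.5257]  nu=[5.6585, 0.3545]  x^+=[2.0536, 2.4000]  P^+=[0.2858 -0.0007; -0.0007 0.2944]
step 2: x^-=[1.7968, 1.7968]  P^-=[0.5870 -0.0092; -0.0092 0.4695]  S=[0.9598 -0.0997; -0.0997 1.0319]  K=[0.6145 0.0221; 0.0085 0.4563]  nu=[-4.0790, -4.1270]  x^+=[-0.8006, -0.1209]  P^+=[0.2268 0.0034; 0.0034 0.2554]
step 3: x^-=[-0.7249, -0.0487]  P^-=[0.5379 -0.0020; -0.0020 0.4439]  S=[0.9097 -0.0886; -0.0886 1.0055]  K=[0.5937 0.0235; 0.0116 0.4426]  nu=[3.5120, -0.2775]  x^+=[1.3536, -0.1309]  P^+=[0.2192 0.0045; 0.0045 0.2477]
step 4: x^-=[1.2357, -0.1859]  P^-=[0.5315 -0.0006; -0.0006 0.4389]  S=[0.9031 -0.0865; -0.0865 1.0003]  K=[0.5908 0.0239; 0.0123 0.4399]  nu=[2.4032, -1.5423]  x^+=[2.6186, -0.8347]  P^+=[0.2181 0.0048; 0.0048 0.2462]
step 5: x^-=[2.4079, -0.8249]  P^-=[0.5306 -0.0003; -0.0003 0.4379]  S=[0.9022 -0.0861; -0.0861 0.9992]  K=[0.5904 0.0240; 0.0125 0.4393]  nu=[-3.3374, -2.0447]  x^+=[0.3884, -1.7647]  P^+=[0.2179 0.0049; 0.0049 0.2458]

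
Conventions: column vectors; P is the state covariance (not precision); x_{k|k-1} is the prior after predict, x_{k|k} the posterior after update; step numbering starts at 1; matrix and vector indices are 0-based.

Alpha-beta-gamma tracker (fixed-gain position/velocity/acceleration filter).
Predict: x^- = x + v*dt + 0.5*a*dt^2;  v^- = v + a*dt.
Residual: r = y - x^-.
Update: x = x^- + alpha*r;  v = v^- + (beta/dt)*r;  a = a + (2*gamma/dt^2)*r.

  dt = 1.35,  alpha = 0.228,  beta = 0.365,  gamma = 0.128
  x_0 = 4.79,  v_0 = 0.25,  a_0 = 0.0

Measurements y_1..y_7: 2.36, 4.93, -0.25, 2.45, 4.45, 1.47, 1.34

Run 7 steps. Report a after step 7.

step 1: x_pred=5.1275  r=-2.7675  x^+=4.4965  v^+=-0.4983  a^+=-0.3887
step 2: x_pred=3.4696  r=1.4604  x^+=3.8026  v^+=-0.6282  a^+=-0.1836
step 3: x_pred=2.7872  r=-3.0372  x^+=2.0947  v^+=-1.6972  a^+=-0.6102
step 4: x_pred=-0.7526  r=3.2026  x^+=-0.0224  v^+=-1.6552  a^+=-0.1604
step 5: x_pred=-2.4030  r=6.8530  x^+=-0.8406  v^+=-0.0188  a^+=0.8023
step 6: x_pred=-0.1349  r=1.6049  x^+=0.2310  v^+=1.4982  a^+=1.0277
step 7: x_pred=3.1900  r=-1.8500  x^+=2.7682  v^+=2.3853  a^+=0.7678

a_post = 0.7678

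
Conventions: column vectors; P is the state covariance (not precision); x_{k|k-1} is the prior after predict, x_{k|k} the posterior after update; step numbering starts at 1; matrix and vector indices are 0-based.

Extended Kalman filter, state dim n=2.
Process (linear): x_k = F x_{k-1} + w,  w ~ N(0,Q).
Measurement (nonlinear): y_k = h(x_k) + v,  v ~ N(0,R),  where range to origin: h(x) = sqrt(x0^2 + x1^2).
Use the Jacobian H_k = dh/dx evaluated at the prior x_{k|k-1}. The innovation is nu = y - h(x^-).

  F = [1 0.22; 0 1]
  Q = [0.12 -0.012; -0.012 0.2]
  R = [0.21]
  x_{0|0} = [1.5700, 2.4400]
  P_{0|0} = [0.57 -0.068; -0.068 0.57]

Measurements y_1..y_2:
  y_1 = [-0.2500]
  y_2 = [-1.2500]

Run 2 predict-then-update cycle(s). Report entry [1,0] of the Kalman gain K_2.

K[1,0] = 0.2792

step 1: x^-=[2.1068, 2.4400]  P^-=[0.6877 0.0454; 0.0454 0.7700]  H_jac=[0.6535 0.7569]  S=[0.9898]  K=[0.4888; 0.6188]  nu=[-3.4737]  x^+=[0.4089, 0.2904]  P^+=[0.4512 -0.2540; -0.2540 0.3910]
step 2: x^-=[0.4728, 0.2904]  P^-=[0.4784 -0.1800; -0.1800 0.5910]  H_jac=[0.8521 0.5234]  S=[0.5587]  K=[0.5610; 0.2792]  nu=[-1.8048]  x^+=[-0.5397, -0.2134]  P^+=[0.3025 -0.2675; -0.2675 0.5474]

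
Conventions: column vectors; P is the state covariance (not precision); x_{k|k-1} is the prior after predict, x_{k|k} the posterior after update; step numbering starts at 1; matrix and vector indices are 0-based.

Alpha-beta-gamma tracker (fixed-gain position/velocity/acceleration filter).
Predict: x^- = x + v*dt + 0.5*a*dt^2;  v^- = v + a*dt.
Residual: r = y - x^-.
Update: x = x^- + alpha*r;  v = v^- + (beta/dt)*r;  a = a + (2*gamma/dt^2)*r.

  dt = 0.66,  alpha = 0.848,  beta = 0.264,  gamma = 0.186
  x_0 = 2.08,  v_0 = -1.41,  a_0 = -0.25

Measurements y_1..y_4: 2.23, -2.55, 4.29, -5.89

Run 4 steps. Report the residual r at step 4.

resid = -9.3916

step 1: x_pred=1.0949  r=1.1351  x^+=2.0575  v^+=-1.1210  a^+=0.7193
step 2: x_pred=1.4743  r=-4.0243  x^+=-1.9383  v^+=-2.2559  a^+=-2.7174
step 3: x_pred=-4.0191  r=8.3091  x^+=3.0270  v^+=-0.7258  a^+=4.3785
step 4: x_pred=3.5016  r=-9.3916  x^+=-4.4625  v^+=-1.5926  a^+=-3.6419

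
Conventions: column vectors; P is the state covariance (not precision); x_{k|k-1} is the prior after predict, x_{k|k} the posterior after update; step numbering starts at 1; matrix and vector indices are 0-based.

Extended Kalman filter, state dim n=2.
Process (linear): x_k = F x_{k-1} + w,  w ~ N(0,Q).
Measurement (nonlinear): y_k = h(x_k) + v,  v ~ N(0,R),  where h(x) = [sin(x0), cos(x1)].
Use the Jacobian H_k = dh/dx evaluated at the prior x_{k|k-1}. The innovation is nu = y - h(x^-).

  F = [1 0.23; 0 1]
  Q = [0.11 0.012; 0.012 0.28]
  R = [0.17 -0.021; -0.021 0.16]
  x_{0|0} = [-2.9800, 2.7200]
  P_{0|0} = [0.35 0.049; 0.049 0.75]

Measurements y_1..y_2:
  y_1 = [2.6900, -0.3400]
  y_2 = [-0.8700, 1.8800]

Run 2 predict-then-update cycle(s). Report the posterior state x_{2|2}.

x_post = [-6.1151, -0.0476]

step 1: x^-=[-2.3544, 2.7200]  P^-=[0.5222 0.2335; 0.2335 1.0300]  H_jac=[-0.7058 0.0000; 0.0000 -0.4092]  S=[0.4302 0.0464; 0.0464 0.3325]  K=[-0.8385 -0.1703; -0.2500 -1.2328]  nu=[3.3984, 0.5724]  x^+=[-5.3013, 1.1646]  P^+=[0.1969 0.0235; 0.0235 0.4692]
step 2: x^-=[-5.0335, 1.1646]  P^-=[0.3425 0.1435; 0.1435 0.7492]  H_jac=[0.3156 0.0000; 0.0000 -0.9186]  S=[0.2041 -0.0626; -0.0626 0.7922]  K=[0.4905 -0.1276; -0.0457 -0.8723]  nu=[-1.8189, 1.4849]  x^+=[-6.1151, -0.0476]  P^+=[0.2727 0.0334; 0.0334 0.1509]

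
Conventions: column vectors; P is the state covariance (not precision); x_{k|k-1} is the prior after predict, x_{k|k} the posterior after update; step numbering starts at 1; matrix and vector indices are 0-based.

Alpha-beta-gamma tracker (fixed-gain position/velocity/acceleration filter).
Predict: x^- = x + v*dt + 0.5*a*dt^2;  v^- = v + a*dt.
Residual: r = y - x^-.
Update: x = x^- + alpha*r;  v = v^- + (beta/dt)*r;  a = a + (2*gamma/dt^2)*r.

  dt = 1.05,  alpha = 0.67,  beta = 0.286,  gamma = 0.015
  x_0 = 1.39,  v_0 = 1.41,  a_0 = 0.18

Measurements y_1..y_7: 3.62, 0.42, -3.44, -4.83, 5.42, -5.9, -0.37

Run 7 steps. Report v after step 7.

v_post = -0.1570

step 1: x_pred=2.9697  r=0.6503  x^+=3.4054  v^+=1.7761  a^+=0.1977
step 2: x_pred=5.3793  r=-4.9593  x^+=2.0566  v^+=0.6329  a^+=0.0627
step 3: x_pred=2.7557  r=-6.1957  x^+=-1.3954  v^+=-0.9888  a^+=-0.1058
step 4: x_pred=-2.4920  r=-2.3380  x^+=-4.0585  v^+=-1.7368  a^+=-0.1695
step 5: x_pred=-5.9755  r=11.3955  x^+=1.6595  v^+=1.1892  a^+=0.1406
step 6: x_pred=2.9857  r=-8.8857  x^+=-2.9677  v^+=-1.0834  a^+=-0.1012
step 7: x_pred=-4.1611  r=3.7911  x^+=-1.6211  v^+=-0.1570  a^+=0.0020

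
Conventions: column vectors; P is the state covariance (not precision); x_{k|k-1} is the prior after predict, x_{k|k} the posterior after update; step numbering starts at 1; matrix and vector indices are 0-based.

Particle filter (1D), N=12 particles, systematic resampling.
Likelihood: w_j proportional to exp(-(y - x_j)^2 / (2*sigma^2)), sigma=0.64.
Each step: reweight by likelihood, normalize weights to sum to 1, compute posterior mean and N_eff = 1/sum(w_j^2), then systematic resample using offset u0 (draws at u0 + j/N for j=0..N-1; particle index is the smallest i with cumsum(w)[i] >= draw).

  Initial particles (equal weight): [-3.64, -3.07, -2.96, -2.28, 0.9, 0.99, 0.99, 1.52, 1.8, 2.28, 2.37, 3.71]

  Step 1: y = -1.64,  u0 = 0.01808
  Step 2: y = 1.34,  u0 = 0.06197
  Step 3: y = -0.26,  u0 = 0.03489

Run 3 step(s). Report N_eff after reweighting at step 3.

N_eff = 12.0000

step 1: w=[0.0093, 0.1009, 0.1460, 0.7428, 0.0005, 0.0003, 0.0003, 0.0000, 0.0000, 0.0000, 0.0000, 0.0000]  mean=-2.4684  Neff=1.7142  idx=[1, 1, 2, 3, 3, 3, 3, 3, 3, 3, 3, 3]
step 2: w=[0.0000, 0.0000, 0.0002, 0.1111, 0.1111, 0.1111, 0.1111, 0.1111, 0.1111, 0.1111, 0.1111, 0.1111]  mean=-2.2802  Neff=9.0045  idx=[3, 4, 5, 5, 6, 7, 8, 8, 9, 10, 11, 11]
step 3: w=[0.0833, 0.0833, 0.0833, 0.0833, 0.0833, 0.0833, 0.0833, 0.0833, 0.0833, 0.0833, 0.0833, 0.0833]  mean=-2.2800  Neff=12.0000  idx=[0, 1, 2, 3, 4, 5, 6, 7, 8, 9, 10, 11]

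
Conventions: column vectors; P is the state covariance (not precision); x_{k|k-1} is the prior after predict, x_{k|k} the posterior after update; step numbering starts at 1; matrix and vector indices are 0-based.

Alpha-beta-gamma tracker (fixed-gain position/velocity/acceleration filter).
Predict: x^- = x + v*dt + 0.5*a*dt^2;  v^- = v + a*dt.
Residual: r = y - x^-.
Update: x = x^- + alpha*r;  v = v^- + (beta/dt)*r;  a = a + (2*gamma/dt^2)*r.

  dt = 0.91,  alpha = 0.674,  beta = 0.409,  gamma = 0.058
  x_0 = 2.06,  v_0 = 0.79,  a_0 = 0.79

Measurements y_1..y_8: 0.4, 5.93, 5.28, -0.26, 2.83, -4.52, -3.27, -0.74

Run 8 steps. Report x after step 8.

x_post = -3.0504

step 1: x_pred=3.1060  r=-2.7060  x^+=1.2822  v^+=0.2927  a^+=0.4109
step 2: x_pred=1.7187  r=4.2113  x^+=4.5571  v^+=2.5594  a^+=1.0009
step 3: x_pred=7.3006  r=-2.0206  x^+=5.9387  v^+=2.5621  a^+=0.7178
step 4: x_pred=8.5674  r=-8.8274  x^+=2.6177  v^+=-0.7522  a^+=-0.5187
step 5: x_pred=1.7185  r=1.1115  x^+=2.4676  v^+=-0.7246  a^+=-0.3630
step 6: x_pred=1.6579  r=-6.1779  x^+=-2.5060  v^+=-3.8317  a^+=-1.2284
step 7: x_pred=-6.5014  r=3.2314  x^+=-4.3234  v^+=-3.4971  a^+=-0.7758
step 8: x_pred=-7.8270  r=7.0870  x^+=-3.0504  v^+=-1.0178  a^+=0.2170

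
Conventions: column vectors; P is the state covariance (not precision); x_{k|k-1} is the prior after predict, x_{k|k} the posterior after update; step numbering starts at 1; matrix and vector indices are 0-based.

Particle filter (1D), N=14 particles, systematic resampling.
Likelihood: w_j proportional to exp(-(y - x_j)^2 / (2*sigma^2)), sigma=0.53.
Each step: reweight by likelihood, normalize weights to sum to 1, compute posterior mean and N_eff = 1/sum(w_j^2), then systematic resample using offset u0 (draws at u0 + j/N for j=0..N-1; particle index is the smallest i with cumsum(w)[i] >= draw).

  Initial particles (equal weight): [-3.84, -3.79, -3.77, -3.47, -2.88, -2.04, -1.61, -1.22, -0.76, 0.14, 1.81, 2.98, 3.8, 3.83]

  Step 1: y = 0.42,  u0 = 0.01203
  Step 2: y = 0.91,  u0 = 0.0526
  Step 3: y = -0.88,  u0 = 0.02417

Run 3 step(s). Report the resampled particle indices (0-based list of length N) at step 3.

step 1: w=[0.0000, 0.0000, 0.0000, 0.0000, 0.0000, 0.0000, 0.0007, 0.0084, 0.0843, 0.8744, 0.0323, 0.0000, 0.0000, 0.0000]  mean=0.1054  Neff=1.2941  idx=[8, 8, 9, 9, 9, 9, 9, 9, 9, 9, 9, 9, 9, 9]
step 2: w=[0.0017, 0.0017, 0.0831, 0.0831, 0.0831, 0.0831, 0.0831, 0.0831, 0.0831, 0.0831, 0.0831, 0.0831, 0.0831, 0.0831]  mean=0.1370  Neff=12.0796  idx=[2, 3, 4, 5, 6, 6, 7, 8, 9, 10, 11, 12, 12, 13]
step 3: w=[0.0714, 0.0714, 0.0714, 0.0714, 0.0714, 0.0714, 0.0714, 0.0714, 0.0714, 0.0714, 0.0714, 0.0714, 0.0714, 0.0714]  mean=0.1400  Neff=14.0000  idx=[0, 1, 2, 3, 4, 5, 6, 7, 8, 9, 10, 11, 12, 13]

resampled_idx = [0, 1, 2, 3, 4, 5, 6, 7, 8, 9, 10, 11, 12, 13]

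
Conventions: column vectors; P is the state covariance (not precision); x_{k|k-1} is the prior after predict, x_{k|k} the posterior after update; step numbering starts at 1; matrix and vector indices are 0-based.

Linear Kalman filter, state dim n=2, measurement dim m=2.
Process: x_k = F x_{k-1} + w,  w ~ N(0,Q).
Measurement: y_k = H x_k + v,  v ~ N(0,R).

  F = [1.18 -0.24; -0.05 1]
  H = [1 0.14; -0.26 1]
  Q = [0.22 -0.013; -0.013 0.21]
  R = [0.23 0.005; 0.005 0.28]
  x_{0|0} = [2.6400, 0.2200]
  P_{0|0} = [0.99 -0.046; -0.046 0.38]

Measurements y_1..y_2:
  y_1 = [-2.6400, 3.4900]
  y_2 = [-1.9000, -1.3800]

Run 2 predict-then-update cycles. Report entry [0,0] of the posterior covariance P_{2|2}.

P_post[0,0] = 0.1492

step 1: x^-=[3.0624, 0.0880]  P^-=[1.6464 -0.2174; -0.2174 0.5971]  S=[1.8272 -0.5490; -0.5490 1.1014]  K=[0.8331 -0.1708; 0.1235 0.6550]  nu=[-5.7147, 4.1982]  x^+=[-2.4155, 2.1318]  P^+=[0.1899 0.0057; 0.0057 0.1855]
step 2: x^-=[-3.3619, 2.2526]  P^-=[0.4919 -0.0619; -0.0619 0.3954]  S=[0.7123 -0.1272; -0.1272 0.7409]  K=[0.6527 -0.1441; 0.0928 0.5714]  nu=[1.1465, -4.5066]  x^+=[-1.9640, -0.2160]  P^+=[0.1492 0.0017; 0.0017 0.1609]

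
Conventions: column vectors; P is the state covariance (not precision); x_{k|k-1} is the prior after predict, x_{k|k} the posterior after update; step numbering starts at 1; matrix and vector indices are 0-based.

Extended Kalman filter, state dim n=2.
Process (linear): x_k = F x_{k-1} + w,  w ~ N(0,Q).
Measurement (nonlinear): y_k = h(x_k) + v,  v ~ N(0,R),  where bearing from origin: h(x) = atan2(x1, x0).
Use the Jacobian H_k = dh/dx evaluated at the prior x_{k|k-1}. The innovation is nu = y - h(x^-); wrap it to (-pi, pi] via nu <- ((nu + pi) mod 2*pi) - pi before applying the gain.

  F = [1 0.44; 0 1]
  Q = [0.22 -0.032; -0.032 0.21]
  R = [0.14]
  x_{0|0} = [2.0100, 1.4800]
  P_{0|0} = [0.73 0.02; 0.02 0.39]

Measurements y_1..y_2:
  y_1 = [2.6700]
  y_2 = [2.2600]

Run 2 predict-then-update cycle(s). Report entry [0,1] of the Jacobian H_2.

H_jac[0,1] = 0.1625

step 1: x^-=[2.6612, 1.4800]  P^-=[1.0431 0.1596; 0.1596 0.6000]  H_jac=[-0.1596 0.2870]  S=[0.2014]  K=[-0.5993; 0.7286]  nu=[2.1625]  x^+=[1.3652, 3.0556]  P^+=[0.9708 0.2475; 0.2475 0.4931]
step 2: x^-=[2.7097, 3.0556]  P^-=[1.5041 0.4325; 0.4325 0.7031]  H_jac=[-0.1832 0.1625]  S=[0.1833]  K=[-1.1200; 0.1909]  nu=[1.4147]  x^+=[1.1253, 3.3257]  P^+=[1.2742 0.4717; 0.4717 0.6964]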